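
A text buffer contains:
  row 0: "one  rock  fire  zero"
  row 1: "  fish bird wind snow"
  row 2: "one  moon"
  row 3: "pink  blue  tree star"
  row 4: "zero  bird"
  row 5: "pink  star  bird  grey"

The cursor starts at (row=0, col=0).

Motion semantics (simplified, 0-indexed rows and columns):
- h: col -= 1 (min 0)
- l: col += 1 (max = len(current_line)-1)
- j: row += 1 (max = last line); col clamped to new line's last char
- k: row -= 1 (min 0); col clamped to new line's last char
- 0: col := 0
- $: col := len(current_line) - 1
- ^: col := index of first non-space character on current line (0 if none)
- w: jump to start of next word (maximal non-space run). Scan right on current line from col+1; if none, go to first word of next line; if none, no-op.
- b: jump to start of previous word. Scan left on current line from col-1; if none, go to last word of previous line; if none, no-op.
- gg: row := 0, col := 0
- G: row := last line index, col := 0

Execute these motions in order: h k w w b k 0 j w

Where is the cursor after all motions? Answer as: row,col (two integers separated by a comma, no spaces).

Answer: 1,2

Derivation:
After 1 (h): row=0 col=0 char='o'
After 2 (k): row=0 col=0 char='o'
After 3 (w): row=0 col=5 char='r'
After 4 (w): row=0 col=11 char='f'
After 5 (b): row=0 col=5 char='r'
After 6 (k): row=0 col=5 char='r'
After 7 (0): row=0 col=0 char='o'
After 8 (j): row=1 col=0 char='_'
After 9 (w): row=1 col=2 char='f'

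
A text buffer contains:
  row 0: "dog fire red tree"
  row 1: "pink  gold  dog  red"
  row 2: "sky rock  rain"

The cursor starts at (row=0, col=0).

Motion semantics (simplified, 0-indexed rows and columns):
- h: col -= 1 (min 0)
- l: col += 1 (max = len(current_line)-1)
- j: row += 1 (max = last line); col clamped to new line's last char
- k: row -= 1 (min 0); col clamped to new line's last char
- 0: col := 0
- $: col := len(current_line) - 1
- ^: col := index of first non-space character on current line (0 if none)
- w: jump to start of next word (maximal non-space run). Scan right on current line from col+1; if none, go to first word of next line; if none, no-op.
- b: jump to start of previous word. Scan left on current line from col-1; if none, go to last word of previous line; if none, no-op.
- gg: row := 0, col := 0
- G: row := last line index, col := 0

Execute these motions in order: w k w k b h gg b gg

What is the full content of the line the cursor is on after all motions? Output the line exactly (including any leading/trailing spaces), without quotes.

Answer: dog fire red tree

Derivation:
After 1 (w): row=0 col=4 char='f'
After 2 (k): row=0 col=4 char='f'
After 3 (w): row=0 col=9 char='r'
After 4 (k): row=0 col=9 char='r'
After 5 (b): row=0 col=4 char='f'
After 6 (h): row=0 col=3 char='_'
After 7 (gg): row=0 col=0 char='d'
After 8 (b): row=0 col=0 char='d'
After 9 (gg): row=0 col=0 char='d'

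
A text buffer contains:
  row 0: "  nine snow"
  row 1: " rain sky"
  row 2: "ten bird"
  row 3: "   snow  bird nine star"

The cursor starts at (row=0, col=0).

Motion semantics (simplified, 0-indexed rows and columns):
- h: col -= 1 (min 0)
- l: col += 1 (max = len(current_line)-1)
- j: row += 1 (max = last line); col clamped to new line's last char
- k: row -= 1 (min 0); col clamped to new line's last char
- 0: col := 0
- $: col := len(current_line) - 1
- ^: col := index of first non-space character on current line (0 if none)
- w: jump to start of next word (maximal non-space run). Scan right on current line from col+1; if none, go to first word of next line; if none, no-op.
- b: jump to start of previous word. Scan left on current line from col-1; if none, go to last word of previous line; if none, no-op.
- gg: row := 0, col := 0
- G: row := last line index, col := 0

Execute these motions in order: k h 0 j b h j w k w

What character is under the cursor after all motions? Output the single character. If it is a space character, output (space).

Answer: r

Derivation:
After 1 (k): row=0 col=0 char='_'
After 2 (h): row=0 col=0 char='_'
After 3 (0): row=0 col=0 char='_'
After 4 (j): row=1 col=0 char='_'
After 5 (b): row=0 col=7 char='s'
After 6 (h): row=0 col=6 char='_'
After 7 (j): row=1 col=6 char='s'
After 8 (w): row=2 col=0 char='t'
After 9 (k): row=1 col=0 char='_'
After 10 (w): row=1 col=1 char='r'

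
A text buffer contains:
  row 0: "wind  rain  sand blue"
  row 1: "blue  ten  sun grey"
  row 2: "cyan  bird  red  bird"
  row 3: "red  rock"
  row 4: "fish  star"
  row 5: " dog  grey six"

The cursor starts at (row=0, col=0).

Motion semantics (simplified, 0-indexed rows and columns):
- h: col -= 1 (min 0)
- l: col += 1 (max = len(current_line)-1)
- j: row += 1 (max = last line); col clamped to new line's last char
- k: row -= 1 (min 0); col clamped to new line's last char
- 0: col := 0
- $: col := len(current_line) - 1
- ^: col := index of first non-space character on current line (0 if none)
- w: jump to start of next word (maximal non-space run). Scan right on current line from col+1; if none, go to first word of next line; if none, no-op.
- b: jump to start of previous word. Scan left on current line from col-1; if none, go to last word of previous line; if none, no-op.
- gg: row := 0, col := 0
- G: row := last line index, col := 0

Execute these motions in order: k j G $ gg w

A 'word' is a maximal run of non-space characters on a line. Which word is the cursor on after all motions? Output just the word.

Answer: rain

Derivation:
After 1 (k): row=0 col=0 char='w'
After 2 (j): row=1 col=0 char='b'
After 3 (G): row=5 col=0 char='_'
After 4 ($): row=5 col=13 char='x'
After 5 (gg): row=0 col=0 char='w'
After 6 (w): row=0 col=6 char='r'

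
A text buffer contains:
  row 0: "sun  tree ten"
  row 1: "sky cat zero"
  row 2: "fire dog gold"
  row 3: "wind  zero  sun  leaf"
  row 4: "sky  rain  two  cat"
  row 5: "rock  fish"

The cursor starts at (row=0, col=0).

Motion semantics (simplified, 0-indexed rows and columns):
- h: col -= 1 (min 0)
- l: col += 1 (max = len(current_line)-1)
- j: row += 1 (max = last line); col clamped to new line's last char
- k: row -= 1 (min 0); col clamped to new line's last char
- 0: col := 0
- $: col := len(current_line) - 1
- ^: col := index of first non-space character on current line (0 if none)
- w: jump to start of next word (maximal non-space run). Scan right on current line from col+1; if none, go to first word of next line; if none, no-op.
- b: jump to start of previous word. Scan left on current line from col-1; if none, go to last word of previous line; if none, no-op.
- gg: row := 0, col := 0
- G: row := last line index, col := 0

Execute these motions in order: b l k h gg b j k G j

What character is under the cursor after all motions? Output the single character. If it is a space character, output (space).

After 1 (b): row=0 col=0 char='s'
After 2 (l): row=0 col=1 char='u'
After 3 (k): row=0 col=1 char='u'
After 4 (h): row=0 col=0 char='s'
After 5 (gg): row=0 col=0 char='s'
After 6 (b): row=0 col=0 char='s'
After 7 (j): row=1 col=0 char='s'
After 8 (k): row=0 col=0 char='s'
After 9 (G): row=5 col=0 char='r'
After 10 (j): row=5 col=0 char='r'

Answer: r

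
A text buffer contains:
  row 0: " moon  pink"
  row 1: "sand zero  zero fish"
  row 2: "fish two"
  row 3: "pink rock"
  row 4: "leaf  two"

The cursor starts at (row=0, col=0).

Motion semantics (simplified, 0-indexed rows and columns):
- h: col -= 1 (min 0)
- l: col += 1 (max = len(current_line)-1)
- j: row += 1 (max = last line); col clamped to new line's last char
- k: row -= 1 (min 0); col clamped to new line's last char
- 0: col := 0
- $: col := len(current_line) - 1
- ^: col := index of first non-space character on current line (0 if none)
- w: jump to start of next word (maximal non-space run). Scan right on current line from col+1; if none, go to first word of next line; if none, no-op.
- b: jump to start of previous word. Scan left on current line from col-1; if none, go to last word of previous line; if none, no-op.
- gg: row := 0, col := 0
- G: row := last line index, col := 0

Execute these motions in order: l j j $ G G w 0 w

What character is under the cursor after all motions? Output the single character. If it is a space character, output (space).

After 1 (l): row=0 col=1 char='m'
After 2 (j): row=1 col=1 char='a'
After 3 (j): row=2 col=1 char='i'
After 4 ($): row=2 col=7 char='o'
After 5 (G): row=4 col=0 char='l'
After 6 (G): row=4 col=0 char='l'
After 7 (w): row=4 col=6 char='t'
After 8 (0): row=4 col=0 char='l'
After 9 (w): row=4 col=6 char='t'

Answer: t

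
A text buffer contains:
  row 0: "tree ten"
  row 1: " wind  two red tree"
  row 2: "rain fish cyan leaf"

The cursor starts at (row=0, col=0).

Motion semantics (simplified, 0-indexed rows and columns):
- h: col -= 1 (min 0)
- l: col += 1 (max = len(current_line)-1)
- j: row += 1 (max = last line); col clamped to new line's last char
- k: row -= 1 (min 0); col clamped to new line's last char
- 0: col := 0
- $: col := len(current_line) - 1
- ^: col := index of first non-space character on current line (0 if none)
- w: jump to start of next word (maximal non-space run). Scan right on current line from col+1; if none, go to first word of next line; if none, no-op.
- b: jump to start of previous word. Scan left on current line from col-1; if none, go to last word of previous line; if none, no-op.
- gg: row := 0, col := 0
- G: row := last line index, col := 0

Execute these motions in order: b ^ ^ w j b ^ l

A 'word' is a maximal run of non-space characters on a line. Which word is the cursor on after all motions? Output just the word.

Answer: wind

Derivation:
After 1 (b): row=0 col=0 char='t'
After 2 (^): row=0 col=0 char='t'
After 3 (^): row=0 col=0 char='t'
After 4 (w): row=0 col=5 char='t'
After 5 (j): row=1 col=5 char='_'
After 6 (b): row=1 col=1 char='w'
After 7 (^): row=1 col=1 char='w'
After 8 (l): row=1 col=2 char='i'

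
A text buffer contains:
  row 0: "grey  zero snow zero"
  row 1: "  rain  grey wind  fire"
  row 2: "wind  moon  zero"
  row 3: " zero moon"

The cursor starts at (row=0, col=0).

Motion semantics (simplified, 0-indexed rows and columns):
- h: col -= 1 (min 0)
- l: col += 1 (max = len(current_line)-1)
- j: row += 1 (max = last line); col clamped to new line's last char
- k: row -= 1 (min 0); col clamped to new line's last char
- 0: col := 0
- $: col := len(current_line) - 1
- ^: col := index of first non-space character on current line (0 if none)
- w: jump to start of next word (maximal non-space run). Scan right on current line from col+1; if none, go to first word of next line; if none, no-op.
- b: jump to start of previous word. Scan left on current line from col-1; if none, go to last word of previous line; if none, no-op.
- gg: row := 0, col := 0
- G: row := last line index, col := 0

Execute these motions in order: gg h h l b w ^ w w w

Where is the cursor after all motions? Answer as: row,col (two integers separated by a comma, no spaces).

Answer: 0,16

Derivation:
After 1 (gg): row=0 col=0 char='g'
After 2 (h): row=0 col=0 char='g'
After 3 (h): row=0 col=0 char='g'
After 4 (l): row=0 col=1 char='r'
After 5 (b): row=0 col=0 char='g'
After 6 (w): row=0 col=6 char='z'
After 7 (^): row=0 col=0 char='g'
After 8 (w): row=0 col=6 char='z'
After 9 (w): row=0 col=11 char='s'
After 10 (w): row=0 col=16 char='z'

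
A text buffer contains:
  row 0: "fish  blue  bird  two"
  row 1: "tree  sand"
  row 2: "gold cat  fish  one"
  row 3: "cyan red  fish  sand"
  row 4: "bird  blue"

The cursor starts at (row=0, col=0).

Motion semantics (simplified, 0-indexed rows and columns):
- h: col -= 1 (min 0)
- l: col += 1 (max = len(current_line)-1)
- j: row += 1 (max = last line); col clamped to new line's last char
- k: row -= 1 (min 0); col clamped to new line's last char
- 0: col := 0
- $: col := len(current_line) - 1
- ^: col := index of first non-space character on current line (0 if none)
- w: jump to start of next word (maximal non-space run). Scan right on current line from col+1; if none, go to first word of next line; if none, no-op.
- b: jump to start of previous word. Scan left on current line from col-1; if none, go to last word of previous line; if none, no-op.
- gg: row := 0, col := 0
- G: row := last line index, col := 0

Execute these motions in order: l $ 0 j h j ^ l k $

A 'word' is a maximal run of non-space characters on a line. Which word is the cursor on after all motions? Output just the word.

Answer: sand

Derivation:
After 1 (l): row=0 col=1 char='i'
After 2 ($): row=0 col=20 char='o'
After 3 (0): row=0 col=0 char='f'
After 4 (j): row=1 col=0 char='t'
After 5 (h): row=1 col=0 char='t'
After 6 (j): row=2 col=0 char='g'
After 7 (^): row=2 col=0 char='g'
After 8 (l): row=2 col=1 char='o'
After 9 (k): row=1 col=1 char='r'
After 10 ($): row=1 col=9 char='d'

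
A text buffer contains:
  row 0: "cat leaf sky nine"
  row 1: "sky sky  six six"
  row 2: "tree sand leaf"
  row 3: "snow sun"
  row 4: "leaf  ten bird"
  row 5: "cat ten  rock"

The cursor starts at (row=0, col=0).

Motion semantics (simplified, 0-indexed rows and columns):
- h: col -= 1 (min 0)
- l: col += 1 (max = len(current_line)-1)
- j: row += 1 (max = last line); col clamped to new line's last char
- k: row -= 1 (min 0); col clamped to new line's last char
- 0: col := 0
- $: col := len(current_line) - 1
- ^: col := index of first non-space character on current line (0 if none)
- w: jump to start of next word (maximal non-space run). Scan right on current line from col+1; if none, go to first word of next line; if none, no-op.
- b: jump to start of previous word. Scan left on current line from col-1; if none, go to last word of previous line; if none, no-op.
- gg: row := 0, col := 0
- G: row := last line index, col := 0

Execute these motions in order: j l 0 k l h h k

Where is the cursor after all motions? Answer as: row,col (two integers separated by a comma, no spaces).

After 1 (j): row=1 col=0 char='s'
After 2 (l): row=1 col=1 char='k'
After 3 (0): row=1 col=0 char='s'
After 4 (k): row=0 col=0 char='c'
After 5 (l): row=0 col=1 char='a'
After 6 (h): row=0 col=0 char='c'
After 7 (h): row=0 col=0 char='c'
After 8 (k): row=0 col=0 char='c'

Answer: 0,0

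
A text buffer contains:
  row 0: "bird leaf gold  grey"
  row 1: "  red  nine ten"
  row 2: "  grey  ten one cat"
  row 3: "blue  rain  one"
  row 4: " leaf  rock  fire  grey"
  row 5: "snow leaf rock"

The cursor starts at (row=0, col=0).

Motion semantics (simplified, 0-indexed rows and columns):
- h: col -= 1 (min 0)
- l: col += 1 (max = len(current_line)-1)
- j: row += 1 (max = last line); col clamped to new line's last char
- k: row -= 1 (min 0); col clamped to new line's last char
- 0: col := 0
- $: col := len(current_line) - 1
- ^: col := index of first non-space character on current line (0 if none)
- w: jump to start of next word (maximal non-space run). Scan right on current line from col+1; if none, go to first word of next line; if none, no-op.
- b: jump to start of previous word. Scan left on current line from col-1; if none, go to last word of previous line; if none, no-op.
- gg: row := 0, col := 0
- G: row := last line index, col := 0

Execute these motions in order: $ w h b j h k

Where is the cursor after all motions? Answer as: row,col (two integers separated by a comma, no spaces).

Answer: 0,13

Derivation:
After 1 ($): row=0 col=19 char='y'
After 2 (w): row=1 col=2 char='r'
After 3 (h): row=1 col=1 char='_'
After 4 (b): row=0 col=16 char='g'
After 5 (j): row=1 col=14 char='n'
After 6 (h): row=1 col=13 char='e'
After 7 (k): row=0 col=13 char='d'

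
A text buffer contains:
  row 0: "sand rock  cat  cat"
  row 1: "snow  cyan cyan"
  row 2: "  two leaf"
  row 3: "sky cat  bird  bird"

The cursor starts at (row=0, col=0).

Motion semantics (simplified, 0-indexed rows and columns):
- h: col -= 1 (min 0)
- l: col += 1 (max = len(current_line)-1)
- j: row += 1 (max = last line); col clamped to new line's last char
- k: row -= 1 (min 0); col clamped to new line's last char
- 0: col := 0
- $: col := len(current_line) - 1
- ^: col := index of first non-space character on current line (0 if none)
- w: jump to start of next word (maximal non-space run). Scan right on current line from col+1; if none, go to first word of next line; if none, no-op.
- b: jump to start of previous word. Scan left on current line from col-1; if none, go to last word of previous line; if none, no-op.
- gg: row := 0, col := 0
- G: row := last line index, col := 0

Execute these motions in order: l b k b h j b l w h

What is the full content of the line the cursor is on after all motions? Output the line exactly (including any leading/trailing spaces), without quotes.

Answer: snow  cyan cyan

Derivation:
After 1 (l): row=0 col=1 char='a'
After 2 (b): row=0 col=0 char='s'
After 3 (k): row=0 col=0 char='s'
After 4 (b): row=0 col=0 char='s'
After 5 (h): row=0 col=0 char='s'
After 6 (j): row=1 col=0 char='s'
After 7 (b): row=0 col=16 char='c'
After 8 (l): row=0 col=17 char='a'
After 9 (w): row=1 col=0 char='s'
After 10 (h): row=1 col=0 char='s'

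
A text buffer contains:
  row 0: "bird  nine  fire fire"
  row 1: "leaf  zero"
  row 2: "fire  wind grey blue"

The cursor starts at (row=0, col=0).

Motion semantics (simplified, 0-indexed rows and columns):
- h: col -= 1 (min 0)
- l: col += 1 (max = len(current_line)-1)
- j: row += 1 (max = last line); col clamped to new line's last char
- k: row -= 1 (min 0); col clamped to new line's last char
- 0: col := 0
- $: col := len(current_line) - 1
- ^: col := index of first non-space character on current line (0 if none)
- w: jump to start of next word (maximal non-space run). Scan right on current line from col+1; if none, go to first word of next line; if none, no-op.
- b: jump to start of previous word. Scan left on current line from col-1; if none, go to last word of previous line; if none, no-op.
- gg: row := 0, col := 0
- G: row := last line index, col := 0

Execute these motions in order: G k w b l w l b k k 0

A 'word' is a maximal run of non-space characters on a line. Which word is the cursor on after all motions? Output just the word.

After 1 (G): row=2 col=0 char='f'
After 2 (k): row=1 col=0 char='l'
After 3 (w): row=1 col=6 char='z'
After 4 (b): row=1 col=0 char='l'
After 5 (l): row=1 col=1 char='e'
After 6 (w): row=1 col=6 char='z'
After 7 (l): row=1 col=7 char='e'
After 8 (b): row=1 col=6 char='z'
After 9 (k): row=0 col=6 char='n'
After 10 (k): row=0 col=6 char='n'
After 11 (0): row=0 col=0 char='b'

Answer: bird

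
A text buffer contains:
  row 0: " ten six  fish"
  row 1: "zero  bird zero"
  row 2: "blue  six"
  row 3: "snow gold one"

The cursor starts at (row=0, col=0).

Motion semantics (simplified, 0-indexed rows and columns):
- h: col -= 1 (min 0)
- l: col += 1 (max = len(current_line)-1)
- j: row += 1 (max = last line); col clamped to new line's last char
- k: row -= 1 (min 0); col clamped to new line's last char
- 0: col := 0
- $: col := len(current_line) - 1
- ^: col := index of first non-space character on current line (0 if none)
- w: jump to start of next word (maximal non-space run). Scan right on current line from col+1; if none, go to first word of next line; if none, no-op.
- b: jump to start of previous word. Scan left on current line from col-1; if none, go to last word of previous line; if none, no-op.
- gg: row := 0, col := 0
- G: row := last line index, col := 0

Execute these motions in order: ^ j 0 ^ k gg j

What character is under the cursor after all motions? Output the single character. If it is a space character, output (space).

After 1 (^): row=0 col=1 char='t'
After 2 (j): row=1 col=1 char='e'
After 3 (0): row=1 col=0 char='z'
After 4 (^): row=1 col=0 char='z'
After 5 (k): row=0 col=0 char='_'
After 6 (gg): row=0 col=0 char='_'
After 7 (j): row=1 col=0 char='z'

Answer: z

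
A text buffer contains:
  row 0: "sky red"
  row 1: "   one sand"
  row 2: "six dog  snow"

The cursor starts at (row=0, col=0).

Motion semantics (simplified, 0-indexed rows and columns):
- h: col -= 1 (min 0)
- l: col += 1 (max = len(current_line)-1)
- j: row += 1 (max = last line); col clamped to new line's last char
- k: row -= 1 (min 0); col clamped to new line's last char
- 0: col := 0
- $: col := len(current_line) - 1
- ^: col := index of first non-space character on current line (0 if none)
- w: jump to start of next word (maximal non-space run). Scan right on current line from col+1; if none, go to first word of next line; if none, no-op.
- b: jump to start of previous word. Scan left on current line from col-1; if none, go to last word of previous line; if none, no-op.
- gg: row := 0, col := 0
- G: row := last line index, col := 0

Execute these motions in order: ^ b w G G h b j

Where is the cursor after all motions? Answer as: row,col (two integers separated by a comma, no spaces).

After 1 (^): row=0 col=0 char='s'
After 2 (b): row=0 col=0 char='s'
After 3 (w): row=0 col=4 char='r'
After 4 (G): row=2 col=0 char='s'
After 5 (G): row=2 col=0 char='s'
After 6 (h): row=2 col=0 char='s'
After 7 (b): row=1 col=7 char='s'
After 8 (j): row=2 col=7 char='_'

Answer: 2,7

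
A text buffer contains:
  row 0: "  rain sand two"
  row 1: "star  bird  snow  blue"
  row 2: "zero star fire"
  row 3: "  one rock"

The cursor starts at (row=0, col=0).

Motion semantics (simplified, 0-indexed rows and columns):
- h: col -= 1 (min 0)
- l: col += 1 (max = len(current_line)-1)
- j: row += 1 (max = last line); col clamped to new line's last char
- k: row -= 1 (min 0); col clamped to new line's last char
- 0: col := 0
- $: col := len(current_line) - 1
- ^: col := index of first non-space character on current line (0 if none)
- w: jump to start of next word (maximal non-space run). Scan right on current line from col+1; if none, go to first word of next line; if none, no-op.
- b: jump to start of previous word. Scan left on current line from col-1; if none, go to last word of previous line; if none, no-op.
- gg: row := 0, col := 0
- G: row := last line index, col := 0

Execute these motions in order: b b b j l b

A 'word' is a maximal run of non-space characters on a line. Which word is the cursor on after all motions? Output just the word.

After 1 (b): row=0 col=0 char='_'
After 2 (b): row=0 col=0 char='_'
After 3 (b): row=0 col=0 char='_'
After 4 (j): row=1 col=0 char='s'
After 5 (l): row=1 col=1 char='t'
After 6 (b): row=1 col=0 char='s'

Answer: star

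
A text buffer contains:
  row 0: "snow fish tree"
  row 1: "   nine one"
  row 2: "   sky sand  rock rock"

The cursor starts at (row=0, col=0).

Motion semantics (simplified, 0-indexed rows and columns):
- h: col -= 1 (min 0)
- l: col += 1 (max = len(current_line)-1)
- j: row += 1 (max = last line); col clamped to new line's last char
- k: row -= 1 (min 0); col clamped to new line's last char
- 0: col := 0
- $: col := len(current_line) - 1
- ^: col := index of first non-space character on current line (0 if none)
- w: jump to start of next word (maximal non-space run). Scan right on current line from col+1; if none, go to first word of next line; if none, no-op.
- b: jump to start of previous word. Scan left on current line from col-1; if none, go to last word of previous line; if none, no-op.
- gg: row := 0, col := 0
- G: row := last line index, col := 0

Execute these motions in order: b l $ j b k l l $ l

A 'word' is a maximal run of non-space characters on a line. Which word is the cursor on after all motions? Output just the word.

Answer: tree

Derivation:
After 1 (b): row=0 col=0 char='s'
After 2 (l): row=0 col=1 char='n'
After 3 ($): row=0 col=13 char='e'
After 4 (j): row=1 col=10 char='e'
After 5 (b): row=1 col=8 char='o'
After 6 (k): row=0 col=8 char='h'
After 7 (l): row=0 col=9 char='_'
After 8 (l): row=0 col=10 char='t'
After 9 ($): row=0 col=13 char='e'
After 10 (l): row=0 col=13 char='e'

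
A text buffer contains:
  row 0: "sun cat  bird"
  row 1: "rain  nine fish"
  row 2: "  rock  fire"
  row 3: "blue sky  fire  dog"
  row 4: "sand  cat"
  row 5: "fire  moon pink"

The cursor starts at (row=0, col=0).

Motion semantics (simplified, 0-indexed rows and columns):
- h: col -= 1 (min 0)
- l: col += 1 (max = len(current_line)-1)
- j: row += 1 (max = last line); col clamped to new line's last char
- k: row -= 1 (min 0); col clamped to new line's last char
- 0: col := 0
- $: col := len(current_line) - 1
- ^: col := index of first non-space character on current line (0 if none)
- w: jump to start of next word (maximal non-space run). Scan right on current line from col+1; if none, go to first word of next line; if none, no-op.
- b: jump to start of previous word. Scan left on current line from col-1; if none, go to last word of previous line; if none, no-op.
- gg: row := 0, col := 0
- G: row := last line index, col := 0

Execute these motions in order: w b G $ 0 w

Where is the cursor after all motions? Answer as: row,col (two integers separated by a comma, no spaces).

After 1 (w): row=0 col=4 char='c'
After 2 (b): row=0 col=0 char='s'
After 3 (G): row=5 col=0 char='f'
After 4 ($): row=5 col=14 char='k'
After 5 (0): row=5 col=0 char='f'
After 6 (w): row=5 col=6 char='m'

Answer: 5,6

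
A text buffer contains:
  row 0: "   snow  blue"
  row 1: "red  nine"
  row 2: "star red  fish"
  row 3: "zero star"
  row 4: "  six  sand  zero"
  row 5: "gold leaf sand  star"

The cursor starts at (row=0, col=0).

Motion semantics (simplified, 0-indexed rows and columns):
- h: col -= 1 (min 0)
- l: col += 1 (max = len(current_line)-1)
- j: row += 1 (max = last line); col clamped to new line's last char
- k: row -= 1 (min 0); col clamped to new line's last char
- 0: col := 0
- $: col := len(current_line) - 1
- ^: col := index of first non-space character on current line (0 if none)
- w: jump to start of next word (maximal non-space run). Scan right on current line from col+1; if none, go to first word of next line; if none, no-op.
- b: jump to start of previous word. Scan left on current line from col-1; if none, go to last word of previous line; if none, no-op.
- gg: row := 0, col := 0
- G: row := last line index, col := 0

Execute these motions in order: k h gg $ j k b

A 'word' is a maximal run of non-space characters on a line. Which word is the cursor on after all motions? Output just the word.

After 1 (k): row=0 col=0 char='_'
After 2 (h): row=0 col=0 char='_'
After 3 (gg): row=0 col=0 char='_'
After 4 ($): row=0 col=12 char='e'
After 5 (j): row=1 col=8 char='e'
After 6 (k): row=0 col=8 char='_'
After 7 (b): row=0 col=3 char='s'

Answer: snow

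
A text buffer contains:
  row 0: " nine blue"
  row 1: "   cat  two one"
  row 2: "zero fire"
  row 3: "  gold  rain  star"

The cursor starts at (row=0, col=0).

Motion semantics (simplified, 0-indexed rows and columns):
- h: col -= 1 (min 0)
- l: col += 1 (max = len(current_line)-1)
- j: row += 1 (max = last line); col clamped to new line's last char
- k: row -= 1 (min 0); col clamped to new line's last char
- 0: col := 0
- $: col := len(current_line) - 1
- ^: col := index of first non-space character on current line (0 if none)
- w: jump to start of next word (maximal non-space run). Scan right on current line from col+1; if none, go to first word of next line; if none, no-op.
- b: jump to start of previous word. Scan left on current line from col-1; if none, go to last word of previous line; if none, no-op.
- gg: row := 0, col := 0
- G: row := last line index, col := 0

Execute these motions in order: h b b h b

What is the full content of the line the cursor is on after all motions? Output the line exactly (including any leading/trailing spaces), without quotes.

After 1 (h): row=0 col=0 char='_'
After 2 (b): row=0 col=0 char='_'
After 3 (b): row=0 col=0 char='_'
After 4 (h): row=0 col=0 char='_'
After 5 (b): row=0 col=0 char='_'

Answer:  nine blue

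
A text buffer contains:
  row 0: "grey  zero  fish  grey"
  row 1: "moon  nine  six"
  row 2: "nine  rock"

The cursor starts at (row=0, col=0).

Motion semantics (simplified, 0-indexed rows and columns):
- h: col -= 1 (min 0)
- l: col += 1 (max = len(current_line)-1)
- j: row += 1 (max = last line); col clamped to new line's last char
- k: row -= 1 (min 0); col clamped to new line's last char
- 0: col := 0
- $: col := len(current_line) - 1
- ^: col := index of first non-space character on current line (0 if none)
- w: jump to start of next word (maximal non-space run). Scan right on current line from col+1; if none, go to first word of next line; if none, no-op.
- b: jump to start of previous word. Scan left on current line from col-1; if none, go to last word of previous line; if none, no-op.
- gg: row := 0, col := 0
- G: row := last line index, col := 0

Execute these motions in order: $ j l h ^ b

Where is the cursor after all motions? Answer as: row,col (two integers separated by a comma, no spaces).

Answer: 0,18

Derivation:
After 1 ($): row=0 col=21 char='y'
After 2 (j): row=1 col=14 char='x'
After 3 (l): row=1 col=14 char='x'
After 4 (h): row=1 col=13 char='i'
After 5 (^): row=1 col=0 char='m'
After 6 (b): row=0 col=18 char='g'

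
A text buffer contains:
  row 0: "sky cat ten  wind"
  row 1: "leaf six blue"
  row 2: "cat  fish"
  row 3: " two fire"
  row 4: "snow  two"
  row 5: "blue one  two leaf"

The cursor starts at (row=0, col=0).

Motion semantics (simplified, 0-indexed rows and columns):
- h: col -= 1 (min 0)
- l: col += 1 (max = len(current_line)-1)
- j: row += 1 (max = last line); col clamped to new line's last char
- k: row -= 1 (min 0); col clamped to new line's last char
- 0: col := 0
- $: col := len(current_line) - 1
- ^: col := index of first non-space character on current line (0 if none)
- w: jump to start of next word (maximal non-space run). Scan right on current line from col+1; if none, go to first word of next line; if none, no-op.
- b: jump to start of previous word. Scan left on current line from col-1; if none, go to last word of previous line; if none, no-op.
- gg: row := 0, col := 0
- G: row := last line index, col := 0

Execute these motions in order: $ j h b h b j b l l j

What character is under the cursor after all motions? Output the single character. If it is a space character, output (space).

After 1 ($): row=0 col=16 char='d'
After 2 (j): row=1 col=12 char='e'
After 3 (h): row=1 col=11 char='u'
After 4 (b): row=1 col=9 char='b'
After 5 (h): row=1 col=8 char='_'
After 6 (b): row=1 col=5 char='s'
After 7 (j): row=2 col=5 char='f'
After 8 (b): row=2 col=0 char='c'
After 9 (l): row=2 col=1 char='a'
After 10 (l): row=2 col=2 char='t'
After 11 (j): row=3 col=2 char='w'

Answer: w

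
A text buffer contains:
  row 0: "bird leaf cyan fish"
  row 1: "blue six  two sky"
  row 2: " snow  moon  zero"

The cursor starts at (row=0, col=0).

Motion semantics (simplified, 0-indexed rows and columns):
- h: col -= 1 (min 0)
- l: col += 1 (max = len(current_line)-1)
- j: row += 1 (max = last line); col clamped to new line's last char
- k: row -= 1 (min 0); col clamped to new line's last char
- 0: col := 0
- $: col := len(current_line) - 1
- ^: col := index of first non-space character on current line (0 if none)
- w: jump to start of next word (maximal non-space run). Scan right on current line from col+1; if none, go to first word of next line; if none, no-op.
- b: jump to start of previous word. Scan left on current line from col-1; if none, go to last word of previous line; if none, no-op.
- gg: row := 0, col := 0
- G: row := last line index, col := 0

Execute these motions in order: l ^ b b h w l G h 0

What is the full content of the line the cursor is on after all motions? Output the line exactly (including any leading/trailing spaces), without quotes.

Answer:  snow  moon  zero

Derivation:
After 1 (l): row=0 col=1 char='i'
After 2 (^): row=0 col=0 char='b'
After 3 (b): row=0 col=0 char='b'
After 4 (b): row=0 col=0 char='b'
After 5 (h): row=0 col=0 char='b'
After 6 (w): row=0 col=5 char='l'
After 7 (l): row=0 col=6 char='e'
After 8 (G): row=2 col=0 char='_'
After 9 (h): row=2 col=0 char='_'
After 10 (0): row=2 col=0 char='_'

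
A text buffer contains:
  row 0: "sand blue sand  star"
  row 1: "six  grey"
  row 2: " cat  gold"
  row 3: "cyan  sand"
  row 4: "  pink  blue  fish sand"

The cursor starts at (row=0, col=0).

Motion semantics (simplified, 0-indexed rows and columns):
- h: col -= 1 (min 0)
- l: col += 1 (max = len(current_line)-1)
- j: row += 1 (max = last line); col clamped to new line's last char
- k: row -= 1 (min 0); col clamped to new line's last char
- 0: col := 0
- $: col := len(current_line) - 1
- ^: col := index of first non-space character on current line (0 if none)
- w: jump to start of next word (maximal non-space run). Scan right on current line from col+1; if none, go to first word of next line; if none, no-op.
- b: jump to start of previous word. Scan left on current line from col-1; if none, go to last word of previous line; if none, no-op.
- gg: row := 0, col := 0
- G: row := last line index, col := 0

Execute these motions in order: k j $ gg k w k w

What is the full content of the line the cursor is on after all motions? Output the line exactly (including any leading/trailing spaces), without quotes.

After 1 (k): row=0 col=0 char='s'
After 2 (j): row=1 col=0 char='s'
After 3 ($): row=1 col=8 char='y'
After 4 (gg): row=0 col=0 char='s'
After 5 (k): row=0 col=0 char='s'
After 6 (w): row=0 col=5 char='b'
After 7 (k): row=0 col=5 char='b'
After 8 (w): row=0 col=10 char='s'

Answer: sand blue sand  star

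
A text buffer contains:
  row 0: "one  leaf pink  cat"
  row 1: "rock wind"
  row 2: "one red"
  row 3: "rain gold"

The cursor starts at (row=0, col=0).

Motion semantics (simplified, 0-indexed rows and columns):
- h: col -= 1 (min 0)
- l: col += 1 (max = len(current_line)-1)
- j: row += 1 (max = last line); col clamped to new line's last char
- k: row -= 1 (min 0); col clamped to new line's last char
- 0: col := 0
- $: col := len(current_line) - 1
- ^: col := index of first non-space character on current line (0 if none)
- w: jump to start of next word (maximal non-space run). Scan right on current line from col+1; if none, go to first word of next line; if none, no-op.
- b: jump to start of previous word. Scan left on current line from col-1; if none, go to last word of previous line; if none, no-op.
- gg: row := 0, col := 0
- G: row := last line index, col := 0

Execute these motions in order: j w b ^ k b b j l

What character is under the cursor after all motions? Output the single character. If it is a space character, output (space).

Answer: o

Derivation:
After 1 (j): row=1 col=0 char='r'
After 2 (w): row=1 col=5 char='w'
After 3 (b): row=1 col=0 char='r'
After 4 (^): row=1 col=0 char='r'
After 5 (k): row=0 col=0 char='o'
After 6 (b): row=0 col=0 char='o'
After 7 (b): row=0 col=0 char='o'
After 8 (j): row=1 col=0 char='r'
After 9 (l): row=1 col=1 char='o'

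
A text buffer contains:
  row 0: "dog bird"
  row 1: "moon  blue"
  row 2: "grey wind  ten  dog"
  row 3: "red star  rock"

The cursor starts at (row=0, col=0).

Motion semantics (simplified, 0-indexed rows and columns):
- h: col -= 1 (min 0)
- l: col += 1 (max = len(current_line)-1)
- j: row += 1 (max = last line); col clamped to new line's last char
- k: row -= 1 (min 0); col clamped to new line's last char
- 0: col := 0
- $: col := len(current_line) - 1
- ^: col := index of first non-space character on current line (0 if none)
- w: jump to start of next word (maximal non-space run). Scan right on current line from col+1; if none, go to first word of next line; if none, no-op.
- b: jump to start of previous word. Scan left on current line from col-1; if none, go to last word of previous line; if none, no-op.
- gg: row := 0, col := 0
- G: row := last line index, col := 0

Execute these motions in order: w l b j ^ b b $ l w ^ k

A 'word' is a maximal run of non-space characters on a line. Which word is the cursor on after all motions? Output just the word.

Answer: dog

Derivation:
After 1 (w): row=0 col=4 char='b'
After 2 (l): row=0 col=5 char='i'
After 3 (b): row=0 col=4 char='b'
After 4 (j): row=1 col=4 char='_'
After 5 (^): row=1 col=0 char='m'
After 6 (b): row=0 col=4 char='b'
After 7 (b): row=0 col=0 char='d'
After 8 ($): row=0 col=7 char='d'
After 9 (l): row=0 col=7 char='d'
After 10 (w): row=1 col=0 char='m'
After 11 (^): row=1 col=0 char='m'
After 12 (k): row=0 col=0 char='d'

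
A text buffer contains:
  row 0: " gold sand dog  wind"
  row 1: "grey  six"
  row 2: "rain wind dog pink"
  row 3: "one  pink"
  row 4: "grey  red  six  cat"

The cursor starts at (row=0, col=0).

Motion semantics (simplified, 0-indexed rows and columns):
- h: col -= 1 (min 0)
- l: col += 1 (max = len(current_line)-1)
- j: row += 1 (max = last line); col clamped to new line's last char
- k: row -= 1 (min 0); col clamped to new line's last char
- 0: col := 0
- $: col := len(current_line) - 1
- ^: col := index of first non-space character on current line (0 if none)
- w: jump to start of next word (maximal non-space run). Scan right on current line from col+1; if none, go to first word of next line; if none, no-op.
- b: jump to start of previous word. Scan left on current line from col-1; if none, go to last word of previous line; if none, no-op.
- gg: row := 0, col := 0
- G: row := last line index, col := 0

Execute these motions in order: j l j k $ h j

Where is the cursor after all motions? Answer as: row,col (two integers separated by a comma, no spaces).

After 1 (j): row=1 col=0 char='g'
After 2 (l): row=1 col=1 char='r'
After 3 (j): row=2 col=1 char='a'
After 4 (k): row=1 col=1 char='r'
After 5 ($): row=1 col=8 char='x'
After 6 (h): row=1 col=7 char='i'
After 7 (j): row=2 col=7 char='n'

Answer: 2,7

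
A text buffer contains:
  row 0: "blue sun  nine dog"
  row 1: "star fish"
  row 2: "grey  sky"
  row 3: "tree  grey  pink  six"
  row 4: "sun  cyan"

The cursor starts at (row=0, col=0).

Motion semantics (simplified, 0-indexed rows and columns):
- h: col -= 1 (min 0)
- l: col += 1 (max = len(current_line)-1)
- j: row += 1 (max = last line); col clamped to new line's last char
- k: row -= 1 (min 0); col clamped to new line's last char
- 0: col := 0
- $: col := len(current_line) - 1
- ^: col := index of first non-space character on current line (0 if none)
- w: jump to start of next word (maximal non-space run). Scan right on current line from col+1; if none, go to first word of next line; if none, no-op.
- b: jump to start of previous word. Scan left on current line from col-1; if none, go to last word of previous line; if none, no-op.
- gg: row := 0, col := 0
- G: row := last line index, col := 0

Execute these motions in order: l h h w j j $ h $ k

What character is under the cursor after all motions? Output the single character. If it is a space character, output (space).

After 1 (l): row=0 col=1 char='l'
After 2 (h): row=0 col=0 char='b'
After 3 (h): row=0 col=0 char='b'
After 4 (w): row=0 col=5 char='s'
After 5 (j): row=1 col=5 char='f'
After 6 (j): row=2 col=5 char='_'
After 7 ($): row=2 col=8 char='y'
After 8 (h): row=2 col=7 char='k'
After 9 ($): row=2 col=8 char='y'
After 10 (k): row=1 col=8 char='h'

Answer: h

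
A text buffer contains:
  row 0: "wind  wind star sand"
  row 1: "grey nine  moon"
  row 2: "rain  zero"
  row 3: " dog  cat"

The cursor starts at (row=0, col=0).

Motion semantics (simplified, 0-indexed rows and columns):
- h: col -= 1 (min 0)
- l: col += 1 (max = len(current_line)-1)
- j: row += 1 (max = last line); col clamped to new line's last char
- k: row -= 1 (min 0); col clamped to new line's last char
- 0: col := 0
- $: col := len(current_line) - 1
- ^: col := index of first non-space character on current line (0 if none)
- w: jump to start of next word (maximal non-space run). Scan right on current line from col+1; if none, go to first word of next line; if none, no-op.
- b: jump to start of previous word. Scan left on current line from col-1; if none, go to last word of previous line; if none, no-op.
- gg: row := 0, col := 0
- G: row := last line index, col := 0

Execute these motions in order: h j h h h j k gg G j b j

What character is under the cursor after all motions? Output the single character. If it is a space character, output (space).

After 1 (h): row=0 col=0 char='w'
After 2 (j): row=1 col=0 char='g'
After 3 (h): row=1 col=0 char='g'
After 4 (h): row=1 col=0 char='g'
After 5 (h): row=1 col=0 char='g'
After 6 (j): row=2 col=0 char='r'
After 7 (k): row=1 col=0 char='g'
After 8 (gg): row=0 col=0 char='w'
After 9 (G): row=3 col=0 char='_'
After 10 (j): row=3 col=0 char='_'
After 11 (b): row=2 col=6 char='z'
After 12 (j): row=3 col=6 char='c'

Answer: c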